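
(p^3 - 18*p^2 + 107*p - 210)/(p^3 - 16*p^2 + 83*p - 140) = (p - 6)/(p - 4)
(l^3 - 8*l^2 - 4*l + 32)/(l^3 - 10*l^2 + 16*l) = (l + 2)/l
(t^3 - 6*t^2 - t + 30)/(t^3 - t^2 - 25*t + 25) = (t^2 - t - 6)/(t^2 + 4*t - 5)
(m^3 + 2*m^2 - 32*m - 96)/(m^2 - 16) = (m^2 - 2*m - 24)/(m - 4)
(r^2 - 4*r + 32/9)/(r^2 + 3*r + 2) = (r^2 - 4*r + 32/9)/(r^2 + 3*r + 2)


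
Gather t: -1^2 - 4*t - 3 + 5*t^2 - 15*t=5*t^2 - 19*t - 4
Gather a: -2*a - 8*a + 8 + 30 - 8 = 30 - 10*a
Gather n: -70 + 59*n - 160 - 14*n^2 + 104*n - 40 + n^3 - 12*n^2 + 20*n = n^3 - 26*n^2 + 183*n - 270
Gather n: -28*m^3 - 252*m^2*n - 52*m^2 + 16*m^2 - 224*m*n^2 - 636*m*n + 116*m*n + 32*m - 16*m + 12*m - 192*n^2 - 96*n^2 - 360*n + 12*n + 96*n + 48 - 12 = -28*m^3 - 36*m^2 + 28*m + n^2*(-224*m - 288) + n*(-252*m^2 - 520*m - 252) + 36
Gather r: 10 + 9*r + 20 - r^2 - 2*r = -r^2 + 7*r + 30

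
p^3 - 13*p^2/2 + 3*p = p*(p - 6)*(p - 1/2)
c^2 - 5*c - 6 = (c - 6)*(c + 1)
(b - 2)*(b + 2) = b^2 - 4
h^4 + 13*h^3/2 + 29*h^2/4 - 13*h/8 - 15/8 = (h - 1/2)*(h + 1/2)*(h + 3/2)*(h + 5)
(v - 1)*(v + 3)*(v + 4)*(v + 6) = v^4 + 12*v^3 + 41*v^2 + 18*v - 72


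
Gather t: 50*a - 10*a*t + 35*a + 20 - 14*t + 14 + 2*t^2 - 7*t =85*a + 2*t^2 + t*(-10*a - 21) + 34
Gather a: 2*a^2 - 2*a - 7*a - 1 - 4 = 2*a^2 - 9*a - 5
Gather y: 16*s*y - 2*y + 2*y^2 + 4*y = 2*y^2 + y*(16*s + 2)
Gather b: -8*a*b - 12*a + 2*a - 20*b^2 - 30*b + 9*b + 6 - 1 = -10*a - 20*b^2 + b*(-8*a - 21) + 5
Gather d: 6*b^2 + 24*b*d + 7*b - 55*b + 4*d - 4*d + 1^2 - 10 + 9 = 6*b^2 + 24*b*d - 48*b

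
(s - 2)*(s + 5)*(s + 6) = s^3 + 9*s^2 + 8*s - 60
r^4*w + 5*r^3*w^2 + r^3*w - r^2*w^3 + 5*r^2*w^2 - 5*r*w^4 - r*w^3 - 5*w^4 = (r - w)*(r + w)*(r + 5*w)*(r*w + w)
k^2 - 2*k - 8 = (k - 4)*(k + 2)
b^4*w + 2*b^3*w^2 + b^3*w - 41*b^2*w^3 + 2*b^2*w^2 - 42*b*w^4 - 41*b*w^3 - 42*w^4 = (b - 6*w)*(b + w)*(b + 7*w)*(b*w + w)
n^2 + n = n*(n + 1)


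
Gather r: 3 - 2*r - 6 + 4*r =2*r - 3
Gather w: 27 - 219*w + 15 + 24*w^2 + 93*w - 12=24*w^2 - 126*w + 30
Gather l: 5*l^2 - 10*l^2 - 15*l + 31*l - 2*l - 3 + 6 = -5*l^2 + 14*l + 3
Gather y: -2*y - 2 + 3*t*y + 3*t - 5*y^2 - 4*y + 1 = 3*t - 5*y^2 + y*(3*t - 6) - 1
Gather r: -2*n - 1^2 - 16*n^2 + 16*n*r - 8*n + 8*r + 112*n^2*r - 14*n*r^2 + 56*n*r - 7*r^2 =-16*n^2 - 10*n + r^2*(-14*n - 7) + r*(112*n^2 + 72*n + 8) - 1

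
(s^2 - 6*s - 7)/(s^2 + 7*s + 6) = (s - 7)/(s + 6)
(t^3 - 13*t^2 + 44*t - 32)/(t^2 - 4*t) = t - 9 + 8/t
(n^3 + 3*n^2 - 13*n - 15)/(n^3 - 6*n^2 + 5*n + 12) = (n + 5)/(n - 4)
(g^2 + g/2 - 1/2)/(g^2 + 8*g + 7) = (g - 1/2)/(g + 7)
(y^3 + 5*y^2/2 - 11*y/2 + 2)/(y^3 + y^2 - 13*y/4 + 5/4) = 2*(y + 4)/(2*y + 5)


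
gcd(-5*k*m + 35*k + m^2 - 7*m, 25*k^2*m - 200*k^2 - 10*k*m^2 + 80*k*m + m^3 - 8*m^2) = 5*k - m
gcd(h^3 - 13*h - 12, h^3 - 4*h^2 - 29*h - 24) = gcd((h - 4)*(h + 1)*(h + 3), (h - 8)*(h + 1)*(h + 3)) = h^2 + 4*h + 3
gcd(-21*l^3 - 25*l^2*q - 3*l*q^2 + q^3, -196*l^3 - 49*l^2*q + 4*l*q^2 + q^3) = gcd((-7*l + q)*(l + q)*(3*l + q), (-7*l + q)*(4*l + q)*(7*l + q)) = -7*l + q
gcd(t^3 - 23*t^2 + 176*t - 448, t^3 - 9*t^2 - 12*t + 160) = t - 8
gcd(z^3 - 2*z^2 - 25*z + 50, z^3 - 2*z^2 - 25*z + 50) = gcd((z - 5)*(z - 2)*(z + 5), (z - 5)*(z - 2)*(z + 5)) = z^3 - 2*z^2 - 25*z + 50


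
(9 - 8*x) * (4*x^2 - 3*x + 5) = -32*x^3 + 60*x^2 - 67*x + 45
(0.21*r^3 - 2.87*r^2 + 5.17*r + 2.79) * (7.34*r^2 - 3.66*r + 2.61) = 1.5414*r^5 - 21.8344*r^4 + 49.0001*r^3 - 5.9343*r^2 + 3.2823*r + 7.2819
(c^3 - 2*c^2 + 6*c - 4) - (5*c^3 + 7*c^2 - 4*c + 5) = -4*c^3 - 9*c^2 + 10*c - 9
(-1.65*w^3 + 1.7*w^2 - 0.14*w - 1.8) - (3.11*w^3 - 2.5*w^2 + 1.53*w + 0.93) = -4.76*w^3 + 4.2*w^2 - 1.67*w - 2.73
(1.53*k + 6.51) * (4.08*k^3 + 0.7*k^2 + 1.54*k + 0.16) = 6.2424*k^4 + 27.6318*k^3 + 6.9132*k^2 + 10.2702*k + 1.0416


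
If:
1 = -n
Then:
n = -1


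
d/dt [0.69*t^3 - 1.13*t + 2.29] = 2.07*t^2 - 1.13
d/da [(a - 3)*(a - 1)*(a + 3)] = 3*a^2 - 2*a - 9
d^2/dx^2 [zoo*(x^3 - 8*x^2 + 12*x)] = zoo*(x + 1)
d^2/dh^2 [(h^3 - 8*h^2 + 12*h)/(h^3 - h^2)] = 2*(-7*h^3 + 36*h^2 - 36*h + 12)/(h^3*(h^3 - 3*h^2 + 3*h - 1))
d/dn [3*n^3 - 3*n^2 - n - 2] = 9*n^2 - 6*n - 1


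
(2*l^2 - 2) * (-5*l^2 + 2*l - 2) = -10*l^4 + 4*l^3 + 6*l^2 - 4*l + 4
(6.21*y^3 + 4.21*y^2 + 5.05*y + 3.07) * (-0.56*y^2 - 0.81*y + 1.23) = -3.4776*y^5 - 7.3877*y^4 + 1.4002*y^3 - 0.6314*y^2 + 3.7248*y + 3.7761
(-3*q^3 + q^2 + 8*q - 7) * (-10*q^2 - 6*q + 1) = 30*q^5 + 8*q^4 - 89*q^3 + 23*q^2 + 50*q - 7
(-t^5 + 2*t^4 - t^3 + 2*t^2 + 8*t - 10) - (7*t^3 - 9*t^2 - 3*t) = -t^5 + 2*t^4 - 8*t^3 + 11*t^2 + 11*t - 10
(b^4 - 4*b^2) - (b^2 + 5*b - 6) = b^4 - 5*b^2 - 5*b + 6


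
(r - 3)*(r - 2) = r^2 - 5*r + 6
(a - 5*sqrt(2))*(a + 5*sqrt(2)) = a^2 - 50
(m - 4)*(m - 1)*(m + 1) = m^3 - 4*m^2 - m + 4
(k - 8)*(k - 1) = k^2 - 9*k + 8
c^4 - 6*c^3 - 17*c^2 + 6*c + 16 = (c - 8)*(c - 1)*(c + 1)*(c + 2)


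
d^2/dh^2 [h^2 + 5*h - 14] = 2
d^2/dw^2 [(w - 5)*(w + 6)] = 2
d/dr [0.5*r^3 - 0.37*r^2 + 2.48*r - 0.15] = 1.5*r^2 - 0.74*r + 2.48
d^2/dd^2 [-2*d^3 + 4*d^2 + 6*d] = 8 - 12*d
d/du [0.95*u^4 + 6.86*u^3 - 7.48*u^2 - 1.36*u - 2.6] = 3.8*u^3 + 20.58*u^2 - 14.96*u - 1.36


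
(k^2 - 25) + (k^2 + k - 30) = 2*k^2 + k - 55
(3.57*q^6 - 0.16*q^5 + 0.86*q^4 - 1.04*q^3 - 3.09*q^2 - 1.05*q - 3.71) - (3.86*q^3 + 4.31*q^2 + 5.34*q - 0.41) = 3.57*q^6 - 0.16*q^5 + 0.86*q^4 - 4.9*q^3 - 7.4*q^2 - 6.39*q - 3.3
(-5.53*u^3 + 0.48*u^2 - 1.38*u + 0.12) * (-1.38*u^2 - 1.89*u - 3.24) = 7.6314*u^5 + 9.7893*u^4 + 18.9144*u^3 + 0.8874*u^2 + 4.2444*u - 0.3888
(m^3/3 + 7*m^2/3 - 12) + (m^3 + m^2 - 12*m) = 4*m^3/3 + 10*m^2/3 - 12*m - 12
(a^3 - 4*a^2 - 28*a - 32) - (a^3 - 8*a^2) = 4*a^2 - 28*a - 32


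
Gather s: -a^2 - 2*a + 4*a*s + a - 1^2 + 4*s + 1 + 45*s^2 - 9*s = -a^2 - a + 45*s^2 + s*(4*a - 5)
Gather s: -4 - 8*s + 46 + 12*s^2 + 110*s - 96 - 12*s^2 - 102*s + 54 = 0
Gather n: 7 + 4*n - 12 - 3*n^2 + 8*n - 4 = -3*n^2 + 12*n - 9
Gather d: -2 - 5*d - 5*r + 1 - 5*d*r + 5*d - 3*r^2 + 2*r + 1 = -5*d*r - 3*r^2 - 3*r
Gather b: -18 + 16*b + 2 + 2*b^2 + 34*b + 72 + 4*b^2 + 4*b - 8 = 6*b^2 + 54*b + 48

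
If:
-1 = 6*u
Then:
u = -1/6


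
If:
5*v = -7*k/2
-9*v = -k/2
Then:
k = 0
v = 0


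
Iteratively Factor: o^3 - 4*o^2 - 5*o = (o)*(o^2 - 4*o - 5) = o*(o - 5)*(o + 1)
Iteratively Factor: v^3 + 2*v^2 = (v)*(v^2 + 2*v) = v*(v + 2)*(v)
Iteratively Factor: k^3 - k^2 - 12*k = (k - 4)*(k^2 + 3*k) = k*(k - 4)*(k + 3)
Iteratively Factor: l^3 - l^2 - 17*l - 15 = (l + 1)*(l^2 - 2*l - 15) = (l - 5)*(l + 1)*(l + 3)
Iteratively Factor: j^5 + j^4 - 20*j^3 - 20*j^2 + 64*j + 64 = (j + 1)*(j^4 - 20*j^2 + 64) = (j + 1)*(j + 2)*(j^3 - 2*j^2 - 16*j + 32) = (j + 1)*(j + 2)*(j + 4)*(j^2 - 6*j + 8) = (j - 4)*(j + 1)*(j + 2)*(j + 4)*(j - 2)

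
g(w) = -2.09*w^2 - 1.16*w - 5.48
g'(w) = -4.18*w - 1.16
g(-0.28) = -5.32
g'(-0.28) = 0.01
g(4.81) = -59.41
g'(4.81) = -21.27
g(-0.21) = -5.33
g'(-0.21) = -0.28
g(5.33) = -71.04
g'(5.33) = -23.44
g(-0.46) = -5.39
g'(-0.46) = 0.76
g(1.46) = -11.63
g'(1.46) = -7.26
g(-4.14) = -36.50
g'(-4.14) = 16.15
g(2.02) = -16.35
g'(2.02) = -9.60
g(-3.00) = -20.81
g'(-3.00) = 11.38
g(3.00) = -27.77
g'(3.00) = -13.70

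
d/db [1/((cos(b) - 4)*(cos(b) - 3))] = (2*cos(b) - 7)*sin(b)/((cos(b) - 4)^2*(cos(b) - 3)^2)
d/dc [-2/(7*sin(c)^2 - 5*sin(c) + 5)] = 2*(14*sin(c) - 5)*cos(c)/(7*sin(c)^2 - 5*sin(c) + 5)^2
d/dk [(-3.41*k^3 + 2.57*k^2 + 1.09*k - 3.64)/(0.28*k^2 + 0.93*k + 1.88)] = (-0.9548*k^4 - 6.3426*k^3 - 17.1475*k^2 + 11.7016*k + 5.4344)/(0.0784*k^4 + 0.5208*k^3 + 1.9177*k^2 + 3.4968*k + 3.5344)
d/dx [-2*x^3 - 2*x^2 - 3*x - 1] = -6*x^2 - 4*x - 3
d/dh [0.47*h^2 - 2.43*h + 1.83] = 0.94*h - 2.43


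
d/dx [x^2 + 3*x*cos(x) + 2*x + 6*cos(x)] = -3*x*sin(x) + 2*x - 6*sin(x) + 3*cos(x) + 2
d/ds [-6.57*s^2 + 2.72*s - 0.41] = 2.72 - 13.14*s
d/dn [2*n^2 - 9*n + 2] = 4*n - 9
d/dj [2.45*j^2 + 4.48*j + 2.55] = 4.9*j + 4.48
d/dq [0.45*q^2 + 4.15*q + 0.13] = 0.9*q + 4.15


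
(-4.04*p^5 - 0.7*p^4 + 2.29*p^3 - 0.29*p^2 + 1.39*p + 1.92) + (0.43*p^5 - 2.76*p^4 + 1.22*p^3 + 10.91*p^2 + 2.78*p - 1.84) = -3.61*p^5 - 3.46*p^4 + 3.51*p^3 + 10.62*p^2 + 4.17*p + 0.0799999999999998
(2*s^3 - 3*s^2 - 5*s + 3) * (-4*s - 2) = -8*s^4 + 8*s^3 + 26*s^2 - 2*s - 6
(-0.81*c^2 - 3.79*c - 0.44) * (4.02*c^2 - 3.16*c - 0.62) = -3.2562*c^4 - 12.6762*c^3 + 10.7098*c^2 + 3.7402*c + 0.2728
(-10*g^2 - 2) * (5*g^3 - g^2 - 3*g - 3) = -50*g^5 + 10*g^4 + 20*g^3 + 32*g^2 + 6*g + 6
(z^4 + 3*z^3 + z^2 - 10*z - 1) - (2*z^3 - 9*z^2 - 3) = z^4 + z^3 + 10*z^2 - 10*z + 2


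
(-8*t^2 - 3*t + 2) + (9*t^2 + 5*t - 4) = t^2 + 2*t - 2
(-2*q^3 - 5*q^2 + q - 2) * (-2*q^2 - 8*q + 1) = 4*q^5 + 26*q^4 + 36*q^3 - 9*q^2 + 17*q - 2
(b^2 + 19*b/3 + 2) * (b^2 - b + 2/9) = b^4 + 16*b^3/3 - 37*b^2/9 - 16*b/27 + 4/9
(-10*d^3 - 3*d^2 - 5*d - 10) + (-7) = -10*d^3 - 3*d^2 - 5*d - 17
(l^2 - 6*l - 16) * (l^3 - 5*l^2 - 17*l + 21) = l^5 - 11*l^4 - 3*l^3 + 203*l^2 + 146*l - 336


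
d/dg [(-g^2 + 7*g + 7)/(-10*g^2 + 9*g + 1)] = (61*g^2 + 138*g - 56)/(100*g^4 - 180*g^3 + 61*g^2 + 18*g + 1)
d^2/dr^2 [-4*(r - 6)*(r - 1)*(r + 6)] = 8 - 24*r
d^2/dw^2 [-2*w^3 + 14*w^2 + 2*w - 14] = 28 - 12*w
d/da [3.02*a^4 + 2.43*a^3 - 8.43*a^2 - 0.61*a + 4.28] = 12.08*a^3 + 7.29*a^2 - 16.86*a - 0.61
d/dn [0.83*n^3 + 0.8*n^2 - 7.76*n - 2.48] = 2.49*n^2 + 1.6*n - 7.76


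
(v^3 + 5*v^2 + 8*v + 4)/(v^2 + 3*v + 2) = v + 2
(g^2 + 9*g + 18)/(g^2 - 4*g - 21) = (g + 6)/(g - 7)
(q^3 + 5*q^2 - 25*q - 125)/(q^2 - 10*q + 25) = (q^2 + 10*q + 25)/(q - 5)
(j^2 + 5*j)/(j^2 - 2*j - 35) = j/(j - 7)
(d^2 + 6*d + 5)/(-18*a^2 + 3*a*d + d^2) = (d^2 + 6*d + 5)/(-18*a^2 + 3*a*d + d^2)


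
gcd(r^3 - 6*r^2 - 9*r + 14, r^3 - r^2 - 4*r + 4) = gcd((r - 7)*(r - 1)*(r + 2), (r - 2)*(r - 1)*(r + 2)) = r^2 + r - 2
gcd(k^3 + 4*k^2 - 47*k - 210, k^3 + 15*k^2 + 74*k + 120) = k^2 + 11*k + 30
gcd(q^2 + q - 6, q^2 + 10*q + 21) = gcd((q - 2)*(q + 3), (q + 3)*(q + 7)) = q + 3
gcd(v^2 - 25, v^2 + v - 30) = v - 5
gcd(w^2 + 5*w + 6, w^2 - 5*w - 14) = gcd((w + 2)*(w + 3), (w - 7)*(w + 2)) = w + 2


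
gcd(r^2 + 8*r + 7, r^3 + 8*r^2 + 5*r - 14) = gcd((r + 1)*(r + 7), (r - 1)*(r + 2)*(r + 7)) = r + 7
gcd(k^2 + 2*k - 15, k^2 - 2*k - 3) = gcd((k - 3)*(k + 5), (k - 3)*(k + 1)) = k - 3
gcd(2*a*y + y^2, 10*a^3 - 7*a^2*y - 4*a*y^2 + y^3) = 2*a + y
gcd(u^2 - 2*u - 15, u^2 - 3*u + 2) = 1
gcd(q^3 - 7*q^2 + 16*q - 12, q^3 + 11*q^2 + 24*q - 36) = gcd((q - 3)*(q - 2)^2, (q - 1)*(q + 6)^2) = 1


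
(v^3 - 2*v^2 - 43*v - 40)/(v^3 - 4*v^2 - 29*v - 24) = (v + 5)/(v + 3)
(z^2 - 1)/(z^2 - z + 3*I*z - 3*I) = (z + 1)/(z + 3*I)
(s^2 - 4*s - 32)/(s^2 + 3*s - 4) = (s - 8)/(s - 1)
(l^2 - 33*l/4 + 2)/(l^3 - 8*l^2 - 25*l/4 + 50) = (4*l - 1)/(4*l^2 - 25)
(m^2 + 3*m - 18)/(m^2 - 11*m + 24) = (m + 6)/(m - 8)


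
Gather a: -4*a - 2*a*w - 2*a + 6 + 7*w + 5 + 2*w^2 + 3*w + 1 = a*(-2*w - 6) + 2*w^2 + 10*w + 12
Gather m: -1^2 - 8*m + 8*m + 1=0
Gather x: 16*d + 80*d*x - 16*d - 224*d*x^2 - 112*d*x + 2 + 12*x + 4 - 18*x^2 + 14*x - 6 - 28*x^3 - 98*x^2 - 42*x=-28*x^3 + x^2*(-224*d - 116) + x*(-32*d - 16)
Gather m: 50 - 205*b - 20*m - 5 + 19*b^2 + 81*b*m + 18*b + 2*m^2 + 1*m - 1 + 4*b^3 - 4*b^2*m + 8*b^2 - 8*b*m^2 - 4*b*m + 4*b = 4*b^3 + 27*b^2 - 183*b + m^2*(2 - 8*b) + m*(-4*b^2 + 77*b - 19) + 44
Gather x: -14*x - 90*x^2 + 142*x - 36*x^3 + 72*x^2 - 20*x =-36*x^3 - 18*x^2 + 108*x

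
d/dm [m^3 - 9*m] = 3*m^2 - 9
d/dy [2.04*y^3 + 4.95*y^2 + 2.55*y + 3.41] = 6.12*y^2 + 9.9*y + 2.55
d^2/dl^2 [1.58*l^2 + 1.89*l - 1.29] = 3.16000000000000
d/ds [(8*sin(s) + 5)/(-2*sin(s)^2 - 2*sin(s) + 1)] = 2*(8*sin(s)^2 + 10*sin(s) + 9)*cos(s)/(2*sin(s) - cos(2*s))^2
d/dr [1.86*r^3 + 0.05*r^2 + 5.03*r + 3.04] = 5.58*r^2 + 0.1*r + 5.03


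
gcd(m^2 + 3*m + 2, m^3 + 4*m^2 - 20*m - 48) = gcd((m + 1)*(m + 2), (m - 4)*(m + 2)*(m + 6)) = m + 2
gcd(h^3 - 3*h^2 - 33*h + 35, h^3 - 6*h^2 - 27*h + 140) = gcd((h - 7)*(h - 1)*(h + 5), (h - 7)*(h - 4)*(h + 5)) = h^2 - 2*h - 35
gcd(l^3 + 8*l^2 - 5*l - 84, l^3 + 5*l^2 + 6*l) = 1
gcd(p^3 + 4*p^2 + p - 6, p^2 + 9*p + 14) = p + 2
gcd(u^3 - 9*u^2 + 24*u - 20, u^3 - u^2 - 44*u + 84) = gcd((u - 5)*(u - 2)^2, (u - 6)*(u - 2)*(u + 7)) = u - 2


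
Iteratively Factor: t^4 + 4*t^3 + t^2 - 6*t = (t - 1)*(t^3 + 5*t^2 + 6*t) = t*(t - 1)*(t^2 + 5*t + 6) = t*(t - 1)*(t + 3)*(t + 2)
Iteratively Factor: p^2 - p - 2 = (p - 2)*(p + 1)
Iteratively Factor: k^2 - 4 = (k + 2)*(k - 2)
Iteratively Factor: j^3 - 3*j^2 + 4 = (j - 2)*(j^2 - j - 2) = (j - 2)*(j + 1)*(j - 2)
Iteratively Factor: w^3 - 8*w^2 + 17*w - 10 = (w - 5)*(w^2 - 3*w + 2) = (w - 5)*(w - 1)*(w - 2)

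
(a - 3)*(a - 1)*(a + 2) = a^3 - 2*a^2 - 5*a + 6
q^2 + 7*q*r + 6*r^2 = (q + r)*(q + 6*r)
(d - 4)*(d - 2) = d^2 - 6*d + 8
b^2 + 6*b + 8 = (b + 2)*(b + 4)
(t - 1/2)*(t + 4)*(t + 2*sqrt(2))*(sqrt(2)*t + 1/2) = sqrt(2)*t^4 + 9*t^3/2 + 7*sqrt(2)*t^3/2 - sqrt(2)*t^2 + 63*t^2/4 - 9*t + 7*sqrt(2)*t/2 - 2*sqrt(2)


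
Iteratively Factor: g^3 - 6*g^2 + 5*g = (g)*(g^2 - 6*g + 5) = g*(g - 5)*(g - 1)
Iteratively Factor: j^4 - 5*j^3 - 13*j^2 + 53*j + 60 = (j + 3)*(j^3 - 8*j^2 + 11*j + 20) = (j + 1)*(j + 3)*(j^2 - 9*j + 20) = (j - 5)*(j + 1)*(j + 3)*(j - 4)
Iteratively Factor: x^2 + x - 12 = (x + 4)*(x - 3)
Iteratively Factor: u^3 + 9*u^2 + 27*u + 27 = (u + 3)*(u^2 + 6*u + 9) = (u + 3)^2*(u + 3)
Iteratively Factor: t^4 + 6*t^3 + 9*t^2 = (t + 3)*(t^3 + 3*t^2) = t*(t + 3)*(t^2 + 3*t) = t^2*(t + 3)*(t + 3)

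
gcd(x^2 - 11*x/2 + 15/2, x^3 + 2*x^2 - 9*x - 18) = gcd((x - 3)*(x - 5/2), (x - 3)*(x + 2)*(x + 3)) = x - 3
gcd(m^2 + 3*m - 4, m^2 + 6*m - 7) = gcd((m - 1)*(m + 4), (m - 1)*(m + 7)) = m - 1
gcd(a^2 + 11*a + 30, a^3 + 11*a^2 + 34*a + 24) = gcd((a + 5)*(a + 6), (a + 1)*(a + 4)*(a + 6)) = a + 6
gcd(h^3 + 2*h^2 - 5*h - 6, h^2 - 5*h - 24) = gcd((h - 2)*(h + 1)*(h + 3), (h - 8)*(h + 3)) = h + 3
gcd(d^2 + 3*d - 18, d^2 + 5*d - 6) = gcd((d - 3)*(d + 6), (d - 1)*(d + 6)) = d + 6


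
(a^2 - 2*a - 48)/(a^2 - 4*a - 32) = (a + 6)/(a + 4)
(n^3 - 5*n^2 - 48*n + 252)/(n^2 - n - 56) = (n^2 - 12*n + 36)/(n - 8)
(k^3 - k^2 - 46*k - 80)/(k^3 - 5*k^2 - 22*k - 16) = (k + 5)/(k + 1)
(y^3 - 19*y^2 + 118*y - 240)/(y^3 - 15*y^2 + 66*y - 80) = (y - 6)/(y - 2)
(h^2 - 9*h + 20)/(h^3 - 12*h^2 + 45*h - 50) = (h - 4)/(h^2 - 7*h + 10)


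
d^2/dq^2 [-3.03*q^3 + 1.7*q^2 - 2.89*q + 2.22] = 3.4 - 18.18*q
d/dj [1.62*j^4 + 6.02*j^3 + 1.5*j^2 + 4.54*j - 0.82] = 6.48*j^3 + 18.06*j^2 + 3.0*j + 4.54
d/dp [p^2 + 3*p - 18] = 2*p + 3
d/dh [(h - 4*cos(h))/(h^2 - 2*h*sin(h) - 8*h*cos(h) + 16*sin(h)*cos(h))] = (-4*h^2*sin(h) + 2*h^2*cos(h) - h^2 + 8*h*cos(h) - 16*h*cos(2*h) - 8*h + 4*sin(2*h) + 48*cos(h) - 16*cos(2*h) + 16*cos(3*h) - 16)/((h - 2*sin(h))^2*(h - 8*cos(h))^2)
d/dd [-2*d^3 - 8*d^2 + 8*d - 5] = -6*d^2 - 16*d + 8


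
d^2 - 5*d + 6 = (d - 3)*(d - 2)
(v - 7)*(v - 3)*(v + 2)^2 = v^4 - 6*v^3 - 15*v^2 + 44*v + 84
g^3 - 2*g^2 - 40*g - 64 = (g - 8)*(g + 2)*(g + 4)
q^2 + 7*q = q*(q + 7)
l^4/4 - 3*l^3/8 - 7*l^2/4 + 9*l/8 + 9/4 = (l/4 + 1/2)*(l - 3)*(l - 3/2)*(l + 1)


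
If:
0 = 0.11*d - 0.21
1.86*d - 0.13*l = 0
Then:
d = 1.91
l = 27.31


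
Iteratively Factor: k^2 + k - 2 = (k + 2)*(k - 1)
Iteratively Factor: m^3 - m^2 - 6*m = (m)*(m^2 - m - 6) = m*(m - 3)*(m + 2)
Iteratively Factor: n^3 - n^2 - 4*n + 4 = (n + 2)*(n^2 - 3*n + 2) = (n - 2)*(n + 2)*(n - 1)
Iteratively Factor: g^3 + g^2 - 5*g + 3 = (g - 1)*(g^2 + 2*g - 3) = (g - 1)^2*(g + 3)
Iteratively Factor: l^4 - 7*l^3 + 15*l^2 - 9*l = (l - 3)*(l^3 - 4*l^2 + 3*l) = l*(l - 3)*(l^2 - 4*l + 3) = l*(l - 3)^2*(l - 1)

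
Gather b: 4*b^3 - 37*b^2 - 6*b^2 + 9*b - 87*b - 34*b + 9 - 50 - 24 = 4*b^3 - 43*b^2 - 112*b - 65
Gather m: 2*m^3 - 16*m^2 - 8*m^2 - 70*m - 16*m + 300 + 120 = 2*m^3 - 24*m^2 - 86*m + 420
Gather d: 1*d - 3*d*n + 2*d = d*(3 - 3*n)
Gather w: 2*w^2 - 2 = 2*w^2 - 2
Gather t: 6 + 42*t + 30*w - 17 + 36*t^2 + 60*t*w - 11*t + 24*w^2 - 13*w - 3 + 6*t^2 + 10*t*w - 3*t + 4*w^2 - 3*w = 42*t^2 + t*(70*w + 28) + 28*w^2 + 14*w - 14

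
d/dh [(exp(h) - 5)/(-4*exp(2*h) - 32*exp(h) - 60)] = (2*(exp(h) - 5)*(exp(h) + 4) - exp(2*h) - 8*exp(h) - 15)*exp(h)/(4*(exp(2*h) + 8*exp(h) + 15)^2)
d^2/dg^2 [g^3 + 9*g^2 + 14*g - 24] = 6*g + 18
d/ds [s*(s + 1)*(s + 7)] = 3*s^2 + 16*s + 7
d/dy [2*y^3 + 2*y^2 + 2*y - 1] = 6*y^2 + 4*y + 2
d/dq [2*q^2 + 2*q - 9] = 4*q + 2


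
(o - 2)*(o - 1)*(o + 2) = o^3 - o^2 - 4*o + 4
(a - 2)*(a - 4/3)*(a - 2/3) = a^3 - 4*a^2 + 44*a/9 - 16/9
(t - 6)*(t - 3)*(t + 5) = t^3 - 4*t^2 - 27*t + 90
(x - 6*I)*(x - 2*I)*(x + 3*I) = x^3 - 5*I*x^2 + 12*x - 36*I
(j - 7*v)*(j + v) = j^2 - 6*j*v - 7*v^2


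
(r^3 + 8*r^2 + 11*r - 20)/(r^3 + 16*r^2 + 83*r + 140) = (r - 1)/(r + 7)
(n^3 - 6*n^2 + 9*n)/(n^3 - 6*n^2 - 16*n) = (-n^2 + 6*n - 9)/(-n^2 + 6*n + 16)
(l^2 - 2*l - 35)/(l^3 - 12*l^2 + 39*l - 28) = (l + 5)/(l^2 - 5*l + 4)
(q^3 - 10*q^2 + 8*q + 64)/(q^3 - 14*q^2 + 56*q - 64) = (q + 2)/(q - 2)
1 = 1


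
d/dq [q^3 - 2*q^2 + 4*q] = 3*q^2 - 4*q + 4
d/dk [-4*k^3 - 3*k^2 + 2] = 6*k*(-2*k - 1)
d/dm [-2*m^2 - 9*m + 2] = -4*m - 9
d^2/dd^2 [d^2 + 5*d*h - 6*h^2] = 2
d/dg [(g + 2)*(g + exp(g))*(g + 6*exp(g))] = (g + 2)*(g + exp(g))*(6*exp(g) + 1) + (g + 2)*(g + 6*exp(g))*(exp(g) + 1) + (g + exp(g))*(g + 6*exp(g))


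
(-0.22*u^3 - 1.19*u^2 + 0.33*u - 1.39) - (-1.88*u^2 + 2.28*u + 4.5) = -0.22*u^3 + 0.69*u^2 - 1.95*u - 5.89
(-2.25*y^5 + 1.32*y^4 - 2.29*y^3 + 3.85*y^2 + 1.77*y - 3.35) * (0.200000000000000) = -0.45*y^5 + 0.264*y^4 - 0.458*y^3 + 0.77*y^2 + 0.354*y - 0.67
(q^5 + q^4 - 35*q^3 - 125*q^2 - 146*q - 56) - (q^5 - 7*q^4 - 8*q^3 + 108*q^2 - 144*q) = 8*q^4 - 27*q^3 - 233*q^2 - 2*q - 56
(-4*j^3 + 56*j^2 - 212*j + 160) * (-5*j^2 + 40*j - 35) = 20*j^5 - 440*j^4 + 3440*j^3 - 11240*j^2 + 13820*j - 5600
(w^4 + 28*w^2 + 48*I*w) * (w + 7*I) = w^5 + 7*I*w^4 + 28*w^3 + 244*I*w^2 - 336*w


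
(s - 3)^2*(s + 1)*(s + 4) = s^4 - s^3 - 17*s^2 + 21*s + 36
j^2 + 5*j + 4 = (j + 1)*(j + 4)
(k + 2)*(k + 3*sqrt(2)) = k^2 + 2*k + 3*sqrt(2)*k + 6*sqrt(2)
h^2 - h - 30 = (h - 6)*(h + 5)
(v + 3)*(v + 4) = v^2 + 7*v + 12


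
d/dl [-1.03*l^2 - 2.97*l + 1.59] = -2.06*l - 2.97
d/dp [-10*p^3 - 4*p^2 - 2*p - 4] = -30*p^2 - 8*p - 2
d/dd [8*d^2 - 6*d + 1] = 16*d - 6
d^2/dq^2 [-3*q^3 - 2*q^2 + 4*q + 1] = -18*q - 4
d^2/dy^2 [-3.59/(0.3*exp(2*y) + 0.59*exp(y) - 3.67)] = (-3.59*(0.6*exp(y) + 0.59)*(1.2*exp(y) + 1.18)*exp(y) + (4.308*exp(y) + 2.1181)*(0.3*exp(2*y) + 0.59*exp(y) - 3.67))*exp(y)/(0.3*exp(2*y) + 0.59*exp(y) - 3.67)^3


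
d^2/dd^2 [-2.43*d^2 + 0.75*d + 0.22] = -4.86000000000000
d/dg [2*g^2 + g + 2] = 4*g + 1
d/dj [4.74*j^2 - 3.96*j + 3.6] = 9.48*j - 3.96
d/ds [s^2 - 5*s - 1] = 2*s - 5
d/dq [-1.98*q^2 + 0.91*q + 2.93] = 0.91 - 3.96*q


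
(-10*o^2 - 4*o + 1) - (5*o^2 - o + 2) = -15*o^2 - 3*o - 1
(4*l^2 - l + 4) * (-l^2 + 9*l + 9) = -4*l^4 + 37*l^3 + 23*l^2 + 27*l + 36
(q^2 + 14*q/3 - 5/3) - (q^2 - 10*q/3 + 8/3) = 8*q - 13/3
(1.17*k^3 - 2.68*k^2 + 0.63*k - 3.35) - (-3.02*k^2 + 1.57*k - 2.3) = 1.17*k^3 + 0.34*k^2 - 0.94*k - 1.05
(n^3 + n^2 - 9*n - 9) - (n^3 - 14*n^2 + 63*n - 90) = 15*n^2 - 72*n + 81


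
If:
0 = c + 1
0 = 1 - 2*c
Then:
No Solution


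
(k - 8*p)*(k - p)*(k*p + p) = k^3*p - 9*k^2*p^2 + k^2*p + 8*k*p^3 - 9*k*p^2 + 8*p^3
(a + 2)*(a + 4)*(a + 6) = a^3 + 12*a^2 + 44*a + 48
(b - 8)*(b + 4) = b^2 - 4*b - 32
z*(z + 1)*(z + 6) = z^3 + 7*z^2 + 6*z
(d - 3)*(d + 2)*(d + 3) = d^3 + 2*d^2 - 9*d - 18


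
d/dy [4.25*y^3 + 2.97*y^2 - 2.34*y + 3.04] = 12.75*y^2 + 5.94*y - 2.34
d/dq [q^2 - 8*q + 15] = 2*q - 8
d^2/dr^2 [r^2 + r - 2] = 2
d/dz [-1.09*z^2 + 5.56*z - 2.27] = 5.56 - 2.18*z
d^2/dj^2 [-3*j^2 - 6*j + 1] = -6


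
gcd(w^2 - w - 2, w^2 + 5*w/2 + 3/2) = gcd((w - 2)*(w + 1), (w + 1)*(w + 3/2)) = w + 1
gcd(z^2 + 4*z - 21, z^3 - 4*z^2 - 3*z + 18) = z - 3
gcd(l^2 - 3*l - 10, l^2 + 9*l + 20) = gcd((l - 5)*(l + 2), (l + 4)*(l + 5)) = 1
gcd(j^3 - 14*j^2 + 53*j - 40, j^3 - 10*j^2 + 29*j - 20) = j^2 - 6*j + 5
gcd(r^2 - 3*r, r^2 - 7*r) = r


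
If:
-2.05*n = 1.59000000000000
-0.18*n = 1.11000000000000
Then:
No Solution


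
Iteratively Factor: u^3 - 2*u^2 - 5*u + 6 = (u + 2)*(u^2 - 4*u + 3) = (u - 1)*(u + 2)*(u - 3)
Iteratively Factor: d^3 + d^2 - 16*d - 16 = (d + 4)*(d^2 - 3*d - 4) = (d + 1)*(d + 4)*(d - 4)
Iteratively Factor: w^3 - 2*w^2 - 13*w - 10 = (w - 5)*(w^2 + 3*w + 2) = (w - 5)*(w + 2)*(w + 1)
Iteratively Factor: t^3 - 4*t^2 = (t)*(t^2 - 4*t) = t*(t - 4)*(t)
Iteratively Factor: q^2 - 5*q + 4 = (q - 1)*(q - 4)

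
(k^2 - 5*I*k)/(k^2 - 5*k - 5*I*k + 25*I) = k/(k - 5)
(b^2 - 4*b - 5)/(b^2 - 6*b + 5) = (b + 1)/(b - 1)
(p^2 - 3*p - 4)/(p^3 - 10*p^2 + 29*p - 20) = (p + 1)/(p^2 - 6*p + 5)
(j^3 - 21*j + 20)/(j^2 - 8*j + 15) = (j^3 - 21*j + 20)/(j^2 - 8*j + 15)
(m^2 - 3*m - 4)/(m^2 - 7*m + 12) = (m + 1)/(m - 3)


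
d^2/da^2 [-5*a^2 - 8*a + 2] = -10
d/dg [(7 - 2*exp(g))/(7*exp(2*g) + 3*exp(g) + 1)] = (14*exp(2*g) - 98*exp(g) - 23)*exp(g)/(49*exp(4*g) + 42*exp(3*g) + 23*exp(2*g) + 6*exp(g) + 1)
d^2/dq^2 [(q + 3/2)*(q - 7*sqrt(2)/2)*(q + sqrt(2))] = 6*q - 5*sqrt(2) + 3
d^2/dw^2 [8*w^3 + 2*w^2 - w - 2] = 48*w + 4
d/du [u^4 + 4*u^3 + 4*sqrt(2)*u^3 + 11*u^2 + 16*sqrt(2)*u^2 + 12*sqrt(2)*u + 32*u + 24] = 4*u^3 + 12*u^2 + 12*sqrt(2)*u^2 + 22*u + 32*sqrt(2)*u + 12*sqrt(2) + 32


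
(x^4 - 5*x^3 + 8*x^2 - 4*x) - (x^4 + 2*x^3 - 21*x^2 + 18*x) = -7*x^3 + 29*x^2 - 22*x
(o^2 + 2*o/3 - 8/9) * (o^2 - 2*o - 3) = o^4 - 4*o^3/3 - 47*o^2/9 - 2*o/9 + 8/3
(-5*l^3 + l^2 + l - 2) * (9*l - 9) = -45*l^4 + 54*l^3 - 27*l + 18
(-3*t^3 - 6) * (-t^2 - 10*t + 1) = 3*t^5 + 30*t^4 - 3*t^3 + 6*t^2 + 60*t - 6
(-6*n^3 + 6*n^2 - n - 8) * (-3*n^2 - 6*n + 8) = 18*n^5 + 18*n^4 - 81*n^3 + 78*n^2 + 40*n - 64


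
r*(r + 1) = r^2 + r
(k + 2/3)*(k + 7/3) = k^2 + 3*k + 14/9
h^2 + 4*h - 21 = (h - 3)*(h + 7)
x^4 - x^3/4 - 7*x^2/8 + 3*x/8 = x*(x - 3/4)*(x - 1/2)*(x + 1)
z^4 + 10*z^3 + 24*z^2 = z^2*(z + 4)*(z + 6)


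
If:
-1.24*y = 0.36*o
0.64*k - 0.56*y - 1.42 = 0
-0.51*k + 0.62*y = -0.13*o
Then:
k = -1.39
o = 14.22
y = -4.13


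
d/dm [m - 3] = 1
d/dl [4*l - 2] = 4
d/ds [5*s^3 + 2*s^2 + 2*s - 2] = 15*s^2 + 4*s + 2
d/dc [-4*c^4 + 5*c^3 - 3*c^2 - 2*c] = -16*c^3 + 15*c^2 - 6*c - 2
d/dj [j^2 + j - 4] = 2*j + 1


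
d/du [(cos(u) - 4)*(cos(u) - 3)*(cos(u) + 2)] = (-3*cos(u)^2 + 10*cos(u) + 2)*sin(u)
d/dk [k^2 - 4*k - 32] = 2*k - 4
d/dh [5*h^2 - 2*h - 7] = 10*h - 2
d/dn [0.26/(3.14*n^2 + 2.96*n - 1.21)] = (-1.6328*n - 0.7696)/(3.14*n^2 + 2.96*n - 1.21)^2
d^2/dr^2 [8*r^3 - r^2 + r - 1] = 48*r - 2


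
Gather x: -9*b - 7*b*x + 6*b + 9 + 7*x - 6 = -3*b + x*(7 - 7*b) + 3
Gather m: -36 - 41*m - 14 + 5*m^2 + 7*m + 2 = 5*m^2 - 34*m - 48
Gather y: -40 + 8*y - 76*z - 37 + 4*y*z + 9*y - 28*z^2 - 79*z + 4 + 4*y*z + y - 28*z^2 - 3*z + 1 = y*(8*z + 18) - 56*z^2 - 158*z - 72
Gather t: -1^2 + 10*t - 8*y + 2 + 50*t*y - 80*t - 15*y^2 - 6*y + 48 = t*(50*y - 70) - 15*y^2 - 14*y + 49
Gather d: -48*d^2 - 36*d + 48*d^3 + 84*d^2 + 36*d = 48*d^3 + 36*d^2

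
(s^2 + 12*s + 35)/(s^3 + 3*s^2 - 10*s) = (s + 7)/(s*(s - 2))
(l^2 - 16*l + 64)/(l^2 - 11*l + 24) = (l - 8)/(l - 3)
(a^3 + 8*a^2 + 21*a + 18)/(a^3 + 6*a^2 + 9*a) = (a + 2)/a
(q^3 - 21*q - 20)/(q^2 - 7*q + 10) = (q^2 + 5*q + 4)/(q - 2)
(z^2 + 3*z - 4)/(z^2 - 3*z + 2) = (z + 4)/(z - 2)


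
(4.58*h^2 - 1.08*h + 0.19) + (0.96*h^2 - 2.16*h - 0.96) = 5.54*h^2 - 3.24*h - 0.77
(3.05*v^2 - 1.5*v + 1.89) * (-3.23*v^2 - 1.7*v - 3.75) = -9.8515*v^4 - 0.34*v^3 - 14.9922*v^2 + 2.412*v - 7.0875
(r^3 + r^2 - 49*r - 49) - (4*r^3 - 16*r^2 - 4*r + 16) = -3*r^3 + 17*r^2 - 45*r - 65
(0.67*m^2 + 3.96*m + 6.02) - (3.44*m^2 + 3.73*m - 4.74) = -2.77*m^2 + 0.23*m + 10.76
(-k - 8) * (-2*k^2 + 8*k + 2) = 2*k^3 + 8*k^2 - 66*k - 16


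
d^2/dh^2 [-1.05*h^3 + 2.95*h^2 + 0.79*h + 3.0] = 5.9 - 6.3*h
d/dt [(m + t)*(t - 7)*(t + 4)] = 2*m*t - 3*m + 3*t^2 - 6*t - 28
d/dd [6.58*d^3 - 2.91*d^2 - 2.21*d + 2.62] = 19.74*d^2 - 5.82*d - 2.21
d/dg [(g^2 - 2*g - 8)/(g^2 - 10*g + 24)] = -8/(g^2 - 12*g + 36)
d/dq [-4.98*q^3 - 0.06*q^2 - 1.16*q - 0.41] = -14.94*q^2 - 0.12*q - 1.16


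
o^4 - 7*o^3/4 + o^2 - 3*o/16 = o*(o - 3/4)*(o - 1/2)^2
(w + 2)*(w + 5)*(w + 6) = w^3 + 13*w^2 + 52*w + 60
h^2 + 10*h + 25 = (h + 5)^2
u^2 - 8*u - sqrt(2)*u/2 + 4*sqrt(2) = (u - 8)*(u - sqrt(2)/2)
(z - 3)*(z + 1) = z^2 - 2*z - 3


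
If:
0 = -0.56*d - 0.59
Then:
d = -1.05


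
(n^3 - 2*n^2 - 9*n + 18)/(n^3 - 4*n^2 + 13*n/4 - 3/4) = 4*(n^2 + n - 6)/(4*n^2 - 4*n + 1)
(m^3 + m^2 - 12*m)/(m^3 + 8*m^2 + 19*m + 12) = m*(m - 3)/(m^2 + 4*m + 3)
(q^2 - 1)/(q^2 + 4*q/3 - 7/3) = 3*(q + 1)/(3*q + 7)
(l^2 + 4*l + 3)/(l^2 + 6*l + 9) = (l + 1)/(l + 3)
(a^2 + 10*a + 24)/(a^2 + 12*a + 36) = (a + 4)/(a + 6)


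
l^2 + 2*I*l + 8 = (l - 2*I)*(l + 4*I)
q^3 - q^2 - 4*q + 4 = (q - 2)*(q - 1)*(q + 2)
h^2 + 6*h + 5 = (h + 1)*(h + 5)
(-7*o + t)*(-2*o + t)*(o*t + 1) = 14*o^3*t - 9*o^2*t^2 + 14*o^2 + o*t^3 - 9*o*t + t^2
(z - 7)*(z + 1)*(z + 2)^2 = z^4 - 2*z^3 - 27*z^2 - 52*z - 28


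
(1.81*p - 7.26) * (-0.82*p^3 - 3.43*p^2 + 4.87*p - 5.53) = -1.4842*p^4 - 0.255100000000001*p^3 + 33.7165*p^2 - 45.3655*p + 40.1478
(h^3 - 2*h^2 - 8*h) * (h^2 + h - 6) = h^5 - h^4 - 16*h^3 + 4*h^2 + 48*h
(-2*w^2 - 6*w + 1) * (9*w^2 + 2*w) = -18*w^4 - 58*w^3 - 3*w^2 + 2*w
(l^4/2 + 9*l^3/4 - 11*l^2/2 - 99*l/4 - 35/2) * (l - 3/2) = l^5/2 + 3*l^4/2 - 71*l^3/8 - 33*l^2/2 + 157*l/8 + 105/4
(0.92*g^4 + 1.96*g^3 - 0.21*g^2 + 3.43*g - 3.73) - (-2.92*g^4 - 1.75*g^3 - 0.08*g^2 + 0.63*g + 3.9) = 3.84*g^4 + 3.71*g^3 - 0.13*g^2 + 2.8*g - 7.63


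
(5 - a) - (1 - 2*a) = a + 4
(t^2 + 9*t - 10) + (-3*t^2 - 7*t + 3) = -2*t^2 + 2*t - 7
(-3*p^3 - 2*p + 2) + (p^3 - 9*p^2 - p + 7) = -2*p^3 - 9*p^2 - 3*p + 9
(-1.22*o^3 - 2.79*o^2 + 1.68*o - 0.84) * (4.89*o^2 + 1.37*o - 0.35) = -5.9658*o^5 - 15.3145*o^4 + 4.8199*o^3 - 0.829499999999999*o^2 - 1.7388*o + 0.294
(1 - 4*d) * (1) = 1 - 4*d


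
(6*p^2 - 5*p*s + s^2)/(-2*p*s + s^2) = (-3*p + s)/s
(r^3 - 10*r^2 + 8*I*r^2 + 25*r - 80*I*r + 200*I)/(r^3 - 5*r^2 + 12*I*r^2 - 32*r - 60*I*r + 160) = (r - 5)/(r + 4*I)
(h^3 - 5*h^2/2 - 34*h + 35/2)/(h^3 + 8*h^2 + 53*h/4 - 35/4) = 2*(h - 7)/(2*h + 7)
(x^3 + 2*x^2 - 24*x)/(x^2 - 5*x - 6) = x*(-x^2 - 2*x + 24)/(-x^2 + 5*x + 6)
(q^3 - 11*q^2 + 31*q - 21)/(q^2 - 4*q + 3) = q - 7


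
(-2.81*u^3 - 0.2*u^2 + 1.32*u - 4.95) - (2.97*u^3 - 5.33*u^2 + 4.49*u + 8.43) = -5.78*u^3 + 5.13*u^2 - 3.17*u - 13.38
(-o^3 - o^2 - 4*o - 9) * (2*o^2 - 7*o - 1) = -2*o^5 + 5*o^4 + 11*o^2 + 67*o + 9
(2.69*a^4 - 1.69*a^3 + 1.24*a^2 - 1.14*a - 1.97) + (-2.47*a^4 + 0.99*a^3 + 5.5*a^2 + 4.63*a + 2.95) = 0.22*a^4 - 0.7*a^3 + 6.74*a^2 + 3.49*a + 0.98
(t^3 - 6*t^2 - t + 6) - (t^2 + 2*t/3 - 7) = t^3 - 7*t^2 - 5*t/3 + 13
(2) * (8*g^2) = 16*g^2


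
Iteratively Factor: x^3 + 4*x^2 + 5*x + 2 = (x + 1)*(x^2 + 3*x + 2) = (x + 1)*(x + 2)*(x + 1)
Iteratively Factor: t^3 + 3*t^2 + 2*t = (t + 1)*(t^2 + 2*t) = t*(t + 1)*(t + 2)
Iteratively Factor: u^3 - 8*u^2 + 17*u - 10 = (u - 2)*(u^2 - 6*u + 5) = (u - 2)*(u - 1)*(u - 5)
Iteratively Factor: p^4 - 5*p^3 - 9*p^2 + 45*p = (p + 3)*(p^3 - 8*p^2 + 15*p) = (p - 5)*(p + 3)*(p^2 - 3*p) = p*(p - 5)*(p + 3)*(p - 3)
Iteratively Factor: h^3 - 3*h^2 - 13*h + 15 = (h - 1)*(h^2 - 2*h - 15) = (h - 1)*(h + 3)*(h - 5)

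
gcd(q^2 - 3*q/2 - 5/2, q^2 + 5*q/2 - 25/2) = q - 5/2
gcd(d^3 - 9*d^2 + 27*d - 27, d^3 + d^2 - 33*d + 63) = d^2 - 6*d + 9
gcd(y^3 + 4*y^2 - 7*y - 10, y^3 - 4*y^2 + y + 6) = y^2 - y - 2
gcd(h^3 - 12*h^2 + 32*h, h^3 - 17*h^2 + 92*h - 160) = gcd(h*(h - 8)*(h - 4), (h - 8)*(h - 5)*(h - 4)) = h^2 - 12*h + 32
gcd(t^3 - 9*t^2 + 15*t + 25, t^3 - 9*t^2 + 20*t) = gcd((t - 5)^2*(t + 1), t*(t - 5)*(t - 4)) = t - 5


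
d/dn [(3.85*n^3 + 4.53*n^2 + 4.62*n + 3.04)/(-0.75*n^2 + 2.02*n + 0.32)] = (-2.8875*n^4 + 15.554*n^3 + 16.3116*n^2 + 7.4592*n - 4.6624)/(0.5625*n^4 - 3.03*n^3 + 3.6004*n^2 + 1.2928*n + 0.1024)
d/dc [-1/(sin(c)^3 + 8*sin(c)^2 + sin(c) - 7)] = (3*sin(c)^2 + 16*sin(c) + 1)*cos(c)/(sin(c)^3 + 8*sin(c)^2 + sin(c) - 7)^2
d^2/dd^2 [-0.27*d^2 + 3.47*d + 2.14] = -0.540000000000000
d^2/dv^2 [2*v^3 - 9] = 12*v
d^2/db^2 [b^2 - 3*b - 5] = 2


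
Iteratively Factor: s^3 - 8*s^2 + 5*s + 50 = (s - 5)*(s^2 - 3*s - 10) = (s - 5)^2*(s + 2)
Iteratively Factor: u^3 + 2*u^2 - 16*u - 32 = (u - 4)*(u^2 + 6*u + 8) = (u - 4)*(u + 4)*(u + 2)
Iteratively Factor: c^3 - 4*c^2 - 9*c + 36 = (c - 3)*(c^2 - c - 12) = (c - 4)*(c - 3)*(c + 3)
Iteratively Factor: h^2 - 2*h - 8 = (h - 4)*(h + 2)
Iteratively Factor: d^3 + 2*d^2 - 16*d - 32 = (d - 4)*(d^2 + 6*d + 8) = (d - 4)*(d + 2)*(d + 4)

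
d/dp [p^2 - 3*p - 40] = 2*p - 3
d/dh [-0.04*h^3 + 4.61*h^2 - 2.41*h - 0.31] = -0.12*h^2 + 9.22*h - 2.41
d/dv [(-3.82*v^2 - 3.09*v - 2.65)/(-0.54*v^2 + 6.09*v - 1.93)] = (-24.9324*v^2 + 11.8832*v + 22.1022)/(0.2916*v^4 - 6.5772*v^3 + 39.1725*v^2 - 23.5074*v + 3.7249)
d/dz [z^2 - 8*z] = 2*z - 8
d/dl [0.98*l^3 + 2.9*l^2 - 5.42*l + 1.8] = 2.94*l^2 + 5.8*l - 5.42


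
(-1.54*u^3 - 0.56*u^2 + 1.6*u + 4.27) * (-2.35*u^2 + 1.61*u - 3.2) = 3.619*u^5 - 1.1634*u^4 + 0.2664*u^3 - 5.6665*u^2 + 1.7547*u - 13.664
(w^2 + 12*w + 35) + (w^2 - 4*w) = 2*w^2 + 8*w + 35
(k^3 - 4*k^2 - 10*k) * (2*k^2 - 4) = 2*k^5 - 8*k^4 - 24*k^3 + 16*k^2 + 40*k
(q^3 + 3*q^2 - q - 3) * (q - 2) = q^4 + q^3 - 7*q^2 - q + 6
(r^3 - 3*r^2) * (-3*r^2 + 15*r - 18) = -3*r^5 + 24*r^4 - 63*r^3 + 54*r^2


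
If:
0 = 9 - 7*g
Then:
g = 9/7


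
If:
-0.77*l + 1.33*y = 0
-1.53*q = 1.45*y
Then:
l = 1.72727272727273*y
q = -0.947712418300654*y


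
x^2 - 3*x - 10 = (x - 5)*(x + 2)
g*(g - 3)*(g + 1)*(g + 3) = g^4 + g^3 - 9*g^2 - 9*g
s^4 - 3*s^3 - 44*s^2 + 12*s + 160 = (s - 8)*(s - 2)*(s + 2)*(s + 5)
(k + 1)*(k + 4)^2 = k^3 + 9*k^2 + 24*k + 16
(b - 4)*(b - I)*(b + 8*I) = b^3 - 4*b^2 + 7*I*b^2 + 8*b - 28*I*b - 32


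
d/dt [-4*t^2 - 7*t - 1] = -8*t - 7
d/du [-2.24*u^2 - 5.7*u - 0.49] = -4.48*u - 5.7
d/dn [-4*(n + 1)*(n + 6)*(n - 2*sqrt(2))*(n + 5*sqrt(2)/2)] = -16*n^3 - 84*n^2 - 6*sqrt(2)*n^2 - 28*sqrt(2)*n + 32*n - 12*sqrt(2) + 280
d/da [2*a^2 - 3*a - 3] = 4*a - 3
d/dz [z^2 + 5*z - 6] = 2*z + 5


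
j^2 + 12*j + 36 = (j + 6)^2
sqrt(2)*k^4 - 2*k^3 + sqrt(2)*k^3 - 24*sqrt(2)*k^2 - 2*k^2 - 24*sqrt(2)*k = k*(k - 4*sqrt(2))*(k + 3*sqrt(2))*(sqrt(2)*k + sqrt(2))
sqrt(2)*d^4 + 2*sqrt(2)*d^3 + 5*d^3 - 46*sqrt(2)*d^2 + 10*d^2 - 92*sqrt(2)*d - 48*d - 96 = (d + 2)*(d - 4*sqrt(2))*(d + 6*sqrt(2))*(sqrt(2)*d + 1)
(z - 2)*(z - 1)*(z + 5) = z^3 + 2*z^2 - 13*z + 10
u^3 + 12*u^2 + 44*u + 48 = (u + 2)*(u + 4)*(u + 6)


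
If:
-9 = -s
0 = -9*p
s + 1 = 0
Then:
No Solution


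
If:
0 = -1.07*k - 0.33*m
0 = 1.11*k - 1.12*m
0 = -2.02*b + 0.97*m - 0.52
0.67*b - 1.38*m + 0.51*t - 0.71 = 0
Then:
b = -0.26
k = 0.00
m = 0.00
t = 1.73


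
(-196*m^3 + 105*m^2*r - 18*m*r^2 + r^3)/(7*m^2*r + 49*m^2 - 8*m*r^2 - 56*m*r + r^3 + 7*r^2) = (28*m^2 - 11*m*r + r^2)/(-m*r - 7*m + r^2 + 7*r)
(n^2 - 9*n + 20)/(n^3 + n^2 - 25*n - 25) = (n - 4)/(n^2 + 6*n + 5)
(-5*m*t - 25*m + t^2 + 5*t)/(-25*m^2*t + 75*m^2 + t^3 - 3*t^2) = (t + 5)/(5*m*t - 15*m + t^2 - 3*t)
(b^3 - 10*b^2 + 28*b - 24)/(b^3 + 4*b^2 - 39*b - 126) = (b^2 - 4*b + 4)/(b^2 + 10*b + 21)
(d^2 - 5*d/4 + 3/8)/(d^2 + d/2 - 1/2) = (d - 3/4)/(d + 1)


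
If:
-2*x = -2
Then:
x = 1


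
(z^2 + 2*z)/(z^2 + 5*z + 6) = z/(z + 3)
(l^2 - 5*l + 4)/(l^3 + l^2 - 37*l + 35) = (l - 4)/(l^2 + 2*l - 35)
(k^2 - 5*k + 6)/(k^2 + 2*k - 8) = (k - 3)/(k + 4)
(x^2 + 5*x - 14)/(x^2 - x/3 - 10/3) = 3*(x + 7)/(3*x + 5)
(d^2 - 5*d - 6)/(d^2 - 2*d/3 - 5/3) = 3*(d - 6)/(3*d - 5)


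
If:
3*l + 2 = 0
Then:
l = -2/3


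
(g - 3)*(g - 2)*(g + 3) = g^3 - 2*g^2 - 9*g + 18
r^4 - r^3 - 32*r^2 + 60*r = r*(r - 5)*(r - 2)*(r + 6)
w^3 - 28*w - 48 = (w - 6)*(w + 2)*(w + 4)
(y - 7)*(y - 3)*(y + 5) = y^3 - 5*y^2 - 29*y + 105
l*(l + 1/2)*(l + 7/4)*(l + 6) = l^4 + 33*l^3/4 + 115*l^2/8 + 21*l/4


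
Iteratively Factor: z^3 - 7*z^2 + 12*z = (z - 4)*(z^2 - 3*z) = (z - 4)*(z - 3)*(z)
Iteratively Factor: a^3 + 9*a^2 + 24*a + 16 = (a + 4)*(a^2 + 5*a + 4) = (a + 4)^2*(a + 1)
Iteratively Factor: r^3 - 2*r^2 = (r)*(r^2 - 2*r) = r*(r - 2)*(r)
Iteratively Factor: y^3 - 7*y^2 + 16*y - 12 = (y - 3)*(y^2 - 4*y + 4) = (y - 3)*(y - 2)*(y - 2)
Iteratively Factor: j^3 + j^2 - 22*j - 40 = (j + 2)*(j^2 - j - 20) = (j - 5)*(j + 2)*(j + 4)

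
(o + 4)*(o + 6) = o^2 + 10*o + 24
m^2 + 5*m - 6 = (m - 1)*(m + 6)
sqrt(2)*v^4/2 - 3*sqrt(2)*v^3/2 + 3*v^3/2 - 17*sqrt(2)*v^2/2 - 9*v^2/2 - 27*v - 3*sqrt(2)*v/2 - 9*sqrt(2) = (v - 6)*(v + 3)*(v + sqrt(2)/2)*(sqrt(2)*v/2 + 1)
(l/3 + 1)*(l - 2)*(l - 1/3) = l^3/3 + 2*l^2/9 - 19*l/9 + 2/3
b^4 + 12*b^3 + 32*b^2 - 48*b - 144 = (b - 2)*(b + 2)*(b + 6)^2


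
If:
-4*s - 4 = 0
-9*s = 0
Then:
No Solution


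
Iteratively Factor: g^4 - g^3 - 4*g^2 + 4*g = (g + 2)*(g^3 - 3*g^2 + 2*g) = (g - 1)*(g + 2)*(g^2 - 2*g) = (g - 2)*(g - 1)*(g + 2)*(g)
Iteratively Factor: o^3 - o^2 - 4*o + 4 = (o - 2)*(o^2 + o - 2) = (o - 2)*(o + 2)*(o - 1)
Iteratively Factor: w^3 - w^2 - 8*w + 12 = (w - 2)*(w^2 + w - 6) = (w - 2)^2*(w + 3)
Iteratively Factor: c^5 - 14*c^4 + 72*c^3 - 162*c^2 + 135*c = (c - 3)*(c^4 - 11*c^3 + 39*c^2 - 45*c) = (c - 3)^2*(c^3 - 8*c^2 + 15*c) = (c - 3)^3*(c^2 - 5*c) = c*(c - 3)^3*(c - 5)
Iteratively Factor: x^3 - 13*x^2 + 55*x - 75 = (x - 3)*(x^2 - 10*x + 25) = (x - 5)*(x - 3)*(x - 5)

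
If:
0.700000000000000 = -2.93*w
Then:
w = -0.24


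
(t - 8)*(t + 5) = t^2 - 3*t - 40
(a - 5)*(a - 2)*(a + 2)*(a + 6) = a^4 + a^3 - 34*a^2 - 4*a + 120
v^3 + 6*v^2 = v^2*(v + 6)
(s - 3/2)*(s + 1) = s^2 - s/2 - 3/2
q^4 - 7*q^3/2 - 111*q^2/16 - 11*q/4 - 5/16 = (q - 5)*(q + 1/4)^2*(q + 1)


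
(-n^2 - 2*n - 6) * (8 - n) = n^3 - 6*n^2 - 10*n - 48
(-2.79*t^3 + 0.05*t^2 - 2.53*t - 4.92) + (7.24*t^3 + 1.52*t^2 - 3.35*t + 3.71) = 4.45*t^3 + 1.57*t^2 - 5.88*t - 1.21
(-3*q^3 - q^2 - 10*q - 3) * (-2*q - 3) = 6*q^4 + 11*q^3 + 23*q^2 + 36*q + 9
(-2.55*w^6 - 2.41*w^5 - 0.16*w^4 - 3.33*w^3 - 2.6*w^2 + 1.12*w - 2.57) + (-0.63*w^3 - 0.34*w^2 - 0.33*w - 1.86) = -2.55*w^6 - 2.41*w^5 - 0.16*w^4 - 3.96*w^3 - 2.94*w^2 + 0.79*w - 4.43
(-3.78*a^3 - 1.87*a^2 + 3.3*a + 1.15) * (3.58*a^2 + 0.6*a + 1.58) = -13.5324*a^5 - 8.9626*a^4 + 4.7196*a^3 + 3.1424*a^2 + 5.904*a + 1.817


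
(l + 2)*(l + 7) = l^2 + 9*l + 14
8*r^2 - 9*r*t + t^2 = (-8*r + t)*(-r + t)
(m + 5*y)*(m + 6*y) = m^2 + 11*m*y + 30*y^2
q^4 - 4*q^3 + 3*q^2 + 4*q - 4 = (q - 2)^2*(q - 1)*(q + 1)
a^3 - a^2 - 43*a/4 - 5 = (a - 4)*(a + 1/2)*(a + 5/2)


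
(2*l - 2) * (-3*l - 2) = -6*l^2 + 2*l + 4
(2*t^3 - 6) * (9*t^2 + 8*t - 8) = 18*t^5 + 16*t^4 - 16*t^3 - 54*t^2 - 48*t + 48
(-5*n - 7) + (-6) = -5*n - 13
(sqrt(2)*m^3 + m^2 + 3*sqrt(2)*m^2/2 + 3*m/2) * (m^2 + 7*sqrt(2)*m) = sqrt(2)*m^5 + 3*sqrt(2)*m^4/2 + 15*m^4 + 7*sqrt(2)*m^3 + 45*m^3/2 + 21*sqrt(2)*m^2/2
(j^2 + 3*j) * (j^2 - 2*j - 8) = j^4 + j^3 - 14*j^2 - 24*j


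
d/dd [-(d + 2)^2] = -2*d - 4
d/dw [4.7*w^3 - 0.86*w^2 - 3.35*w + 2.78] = 14.1*w^2 - 1.72*w - 3.35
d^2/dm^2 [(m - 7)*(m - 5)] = 2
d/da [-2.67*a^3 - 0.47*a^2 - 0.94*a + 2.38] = -8.01*a^2 - 0.94*a - 0.94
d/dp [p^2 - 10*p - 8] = 2*p - 10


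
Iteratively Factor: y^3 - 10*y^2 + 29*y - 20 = (y - 1)*(y^2 - 9*y + 20) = (y - 5)*(y - 1)*(y - 4)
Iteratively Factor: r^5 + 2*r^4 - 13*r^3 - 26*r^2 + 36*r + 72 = (r + 2)*(r^4 - 13*r^2 + 36) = (r + 2)^2*(r^3 - 2*r^2 - 9*r + 18) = (r + 2)^2*(r + 3)*(r^2 - 5*r + 6) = (r - 3)*(r + 2)^2*(r + 3)*(r - 2)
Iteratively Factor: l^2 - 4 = (l + 2)*(l - 2)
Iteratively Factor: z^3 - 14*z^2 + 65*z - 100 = (z - 4)*(z^2 - 10*z + 25) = (z - 5)*(z - 4)*(z - 5)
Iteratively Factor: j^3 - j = (j)*(j^2 - 1) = j*(j + 1)*(j - 1)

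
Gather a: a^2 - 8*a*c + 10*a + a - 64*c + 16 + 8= a^2 + a*(11 - 8*c) - 64*c + 24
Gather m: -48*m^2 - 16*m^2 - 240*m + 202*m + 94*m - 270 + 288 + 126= -64*m^2 + 56*m + 144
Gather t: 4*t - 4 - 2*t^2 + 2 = -2*t^2 + 4*t - 2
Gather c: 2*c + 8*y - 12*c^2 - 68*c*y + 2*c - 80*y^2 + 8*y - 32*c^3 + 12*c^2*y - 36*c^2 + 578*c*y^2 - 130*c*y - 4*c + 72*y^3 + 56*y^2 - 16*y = -32*c^3 + c^2*(12*y - 48) + c*(578*y^2 - 198*y) + 72*y^3 - 24*y^2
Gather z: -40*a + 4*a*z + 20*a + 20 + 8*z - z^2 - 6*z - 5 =-20*a - z^2 + z*(4*a + 2) + 15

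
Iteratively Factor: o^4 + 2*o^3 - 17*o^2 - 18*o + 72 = (o - 3)*(o^3 + 5*o^2 - 2*o - 24) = (o - 3)*(o + 4)*(o^2 + o - 6) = (o - 3)*(o - 2)*(o + 4)*(o + 3)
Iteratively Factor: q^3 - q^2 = (q)*(q^2 - q) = q^2*(q - 1)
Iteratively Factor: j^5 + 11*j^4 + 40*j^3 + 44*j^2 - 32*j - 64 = (j - 1)*(j^4 + 12*j^3 + 52*j^2 + 96*j + 64) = (j - 1)*(j + 4)*(j^3 + 8*j^2 + 20*j + 16) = (j - 1)*(j + 2)*(j + 4)*(j^2 + 6*j + 8) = (j - 1)*(j + 2)^2*(j + 4)*(j + 4)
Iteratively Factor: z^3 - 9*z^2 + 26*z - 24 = (z - 4)*(z^2 - 5*z + 6) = (z - 4)*(z - 3)*(z - 2)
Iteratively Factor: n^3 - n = (n + 1)*(n^2 - n) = (n - 1)*(n + 1)*(n)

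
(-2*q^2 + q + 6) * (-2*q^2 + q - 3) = 4*q^4 - 4*q^3 - 5*q^2 + 3*q - 18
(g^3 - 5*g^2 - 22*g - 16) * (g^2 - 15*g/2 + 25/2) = g^5 - 25*g^4/2 + 28*g^3 + 173*g^2/2 - 155*g - 200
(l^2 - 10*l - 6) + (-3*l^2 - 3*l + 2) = -2*l^2 - 13*l - 4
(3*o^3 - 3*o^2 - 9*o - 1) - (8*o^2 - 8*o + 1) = 3*o^3 - 11*o^2 - o - 2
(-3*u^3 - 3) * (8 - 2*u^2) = 6*u^5 - 24*u^3 + 6*u^2 - 24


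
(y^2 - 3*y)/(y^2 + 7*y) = (y - 3)/(y + 7)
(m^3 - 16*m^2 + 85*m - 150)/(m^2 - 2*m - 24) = (m^2 - 10*m + 25)/(m + 4)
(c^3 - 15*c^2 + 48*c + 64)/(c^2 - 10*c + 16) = (c^2 - 7*c - 8)/(c - 2)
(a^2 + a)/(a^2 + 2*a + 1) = a/(a + 1)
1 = 1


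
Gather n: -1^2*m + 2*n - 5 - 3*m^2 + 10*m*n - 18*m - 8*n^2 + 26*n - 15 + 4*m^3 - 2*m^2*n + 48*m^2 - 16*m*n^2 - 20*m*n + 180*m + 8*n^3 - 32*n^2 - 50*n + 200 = 4*m^3 + 45*m^2 + 161*m + 8*n^3 + n^2*(-16*m - 40) + n*(-2*m^2 - 10*m - 22) + 180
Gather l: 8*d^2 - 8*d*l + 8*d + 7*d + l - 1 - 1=8*d^2 + 15*d + l*(1 - 8*d) - 2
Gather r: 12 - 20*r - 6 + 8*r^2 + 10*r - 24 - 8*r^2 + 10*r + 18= 0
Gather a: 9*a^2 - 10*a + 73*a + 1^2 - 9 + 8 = 9*a^2 + 63*a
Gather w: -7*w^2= -7*w^2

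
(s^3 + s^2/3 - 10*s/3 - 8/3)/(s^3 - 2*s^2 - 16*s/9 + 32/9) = 3*(s + 1)/(3*s - 4)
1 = 1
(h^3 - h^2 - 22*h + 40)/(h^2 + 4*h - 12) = (h^2 + h - 20)/(h + 6)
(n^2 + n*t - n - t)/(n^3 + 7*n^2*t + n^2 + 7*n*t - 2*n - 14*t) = (n + t)/(n^2 + 7*n*t + 2*n + 14*t)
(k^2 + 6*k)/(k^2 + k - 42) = k*(k + 6)/(k^2 + k - 42)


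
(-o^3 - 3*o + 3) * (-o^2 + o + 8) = o^5 - o^4 - 5*o^3 - 6*o^2 - 21*o + 24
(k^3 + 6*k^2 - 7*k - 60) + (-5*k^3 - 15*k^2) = -4*k^3 - 9*k^2 - 7*k - 60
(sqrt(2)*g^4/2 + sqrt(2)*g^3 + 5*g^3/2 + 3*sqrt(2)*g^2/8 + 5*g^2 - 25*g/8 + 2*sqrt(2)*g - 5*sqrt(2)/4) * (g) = sqrt(2)*g^5/2 + sqrt(2)*g^4 + 5*g^4/2 + 3*sqrt(2)*g^3/8 + 5*g^3 - 25*g^2/8 + 2*sqrt(2)*g^2 - 5*sqrt(2)*g/4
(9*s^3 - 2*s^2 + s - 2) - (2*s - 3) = 9*s^3 - 2*s^2 - s + 1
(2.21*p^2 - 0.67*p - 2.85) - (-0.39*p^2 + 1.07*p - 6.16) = 2.6*p^2 - 1.74*p + 3.31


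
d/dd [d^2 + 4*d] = 2*d + 4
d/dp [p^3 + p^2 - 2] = p*(3*p + 2)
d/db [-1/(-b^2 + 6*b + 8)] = 2*(3 - b)/(-b^2 + 6*b + 8)^2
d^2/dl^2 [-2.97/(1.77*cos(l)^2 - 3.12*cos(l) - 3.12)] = (-37.218852*(1 - cos(l)^2)^2 + 49.204584*cos(l)^3 - 113.126706*cos(l)^2 - 69.498*cos(l) + 127.844244)/(-1.77*cos(l)^2 + 3.12*cos(l) + 3.12)^3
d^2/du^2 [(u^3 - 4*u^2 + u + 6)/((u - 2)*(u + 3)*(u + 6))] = 2*(-11*u^3 - 63*u^2 + 27*u + 459)/(u^6 + 27*u^5 + 297*u^4 + 1701*u^3 + 5346*u^2 + 8748*u + 5832)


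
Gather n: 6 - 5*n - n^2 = -n^2 - 5*n + 6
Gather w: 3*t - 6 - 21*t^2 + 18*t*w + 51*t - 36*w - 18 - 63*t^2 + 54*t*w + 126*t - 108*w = -84*t^2 + 180*t + w*(72*t - 144) - 24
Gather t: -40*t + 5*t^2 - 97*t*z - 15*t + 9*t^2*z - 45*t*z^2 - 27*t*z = t^2*(9*z + 5) + t*(-45*z^2 - 124*z - 55)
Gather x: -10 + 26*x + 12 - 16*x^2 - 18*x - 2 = -16*x^2 + 8*x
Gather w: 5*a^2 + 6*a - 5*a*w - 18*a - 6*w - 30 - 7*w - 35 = 5*a^2 - 12*a + w*(-5*a - 13) - 65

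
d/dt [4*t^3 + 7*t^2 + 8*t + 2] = 12*t^2 + 14*t + 8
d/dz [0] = 0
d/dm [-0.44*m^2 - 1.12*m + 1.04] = -0.88*m - 1.12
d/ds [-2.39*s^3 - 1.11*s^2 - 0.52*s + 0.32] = -7.17*s^2 - 2.22*s - 0.52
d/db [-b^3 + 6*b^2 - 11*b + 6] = -3*b^2 + 12*b - 11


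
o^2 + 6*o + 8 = (o + 2)*(o + 4)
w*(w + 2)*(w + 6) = w^3 + 8*w^2 + 12*w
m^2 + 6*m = m*(m + 6)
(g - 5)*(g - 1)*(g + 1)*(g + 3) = g^4 - 2*g^3 - 16*g^2 + 2*g + 15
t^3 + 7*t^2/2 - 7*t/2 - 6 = (t - 3/2)*(t + 1)*(t + 4)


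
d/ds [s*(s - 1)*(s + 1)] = 3*s^2 - 1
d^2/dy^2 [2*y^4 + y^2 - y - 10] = 24*y^2 + 2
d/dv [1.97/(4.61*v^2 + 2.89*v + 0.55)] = (-18.1634*v - 5.6933)/(4.61*v^2 + 2.89*v + 0.55)^2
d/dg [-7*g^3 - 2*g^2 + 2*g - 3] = -21*g^2 - 4*g + 2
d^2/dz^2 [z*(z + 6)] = 2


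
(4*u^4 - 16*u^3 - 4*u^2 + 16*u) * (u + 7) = 4*u^5 + 12*u^4 - 116*u^3 - 12*u^2 + 112*u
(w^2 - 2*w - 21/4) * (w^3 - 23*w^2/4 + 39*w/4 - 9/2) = w^5 - 31*w^4/4 + 16*w^3 + 99*w^2/16 - 675*w/16 + 189/8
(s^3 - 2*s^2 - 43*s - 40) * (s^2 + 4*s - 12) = s^5 + 2*s^4 - 63*s^3 - 188*s^2 + 356*s + 480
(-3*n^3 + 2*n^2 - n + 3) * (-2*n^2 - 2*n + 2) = 6*n^5 + 2*n^4 - 8*n^3 - 8*n + 6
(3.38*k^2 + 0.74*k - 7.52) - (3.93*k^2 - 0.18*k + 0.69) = -0.55*k^2 + 0.92*k - 8.21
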